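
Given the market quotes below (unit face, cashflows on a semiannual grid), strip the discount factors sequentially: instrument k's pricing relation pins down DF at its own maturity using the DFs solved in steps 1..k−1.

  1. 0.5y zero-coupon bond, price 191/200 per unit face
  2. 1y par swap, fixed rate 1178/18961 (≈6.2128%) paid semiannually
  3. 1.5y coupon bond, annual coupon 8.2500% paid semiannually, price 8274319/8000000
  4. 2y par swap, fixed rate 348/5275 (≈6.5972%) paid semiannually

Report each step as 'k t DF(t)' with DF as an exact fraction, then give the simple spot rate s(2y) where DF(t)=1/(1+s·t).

1 1/2 191/200
2 1 9411/10000
3 3/2 4591/5000
4 2 4391/5000
s(2y) = (1/(4391/5000) − 1)/(2) = 609/8782 ≈ 6.9346%

step 1 [0.5y] zero: DF = P = 191/200 ≈ 0.955000
step 2 [1y] swap r/2=589/18961: DF=(1 − 589/18961·(0.955000))/(1+589/18961) = 9411/10000 ≈ 0.941100
step 3 [1.5y] bond c/2=33/800: DF=(8274319/8000000 − 33/800·(0.955000+0.941100))/(1+33/800) = 4591/5000 ≈ 0.918200
step 4 [2y] swap r/2=174/5275: DF=(1 − 174/5275·(0.955000+0.941100+0.918200))/(1+174/5275) = 4391/5000 ≈ 0.878200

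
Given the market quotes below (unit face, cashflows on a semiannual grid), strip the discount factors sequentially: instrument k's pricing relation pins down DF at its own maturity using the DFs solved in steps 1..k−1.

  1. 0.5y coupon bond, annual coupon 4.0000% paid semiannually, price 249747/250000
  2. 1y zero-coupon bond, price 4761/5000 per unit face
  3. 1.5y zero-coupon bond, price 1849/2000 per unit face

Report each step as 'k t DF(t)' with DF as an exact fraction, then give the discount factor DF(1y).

step 1 [0.5y] bond c/2=1/50: DF=(249747/250000 − 1/50·(0))/(1+1/50) = 4897/5000 ≈ 0.979400
step 2 [1y] zero: DF = P = 4761/5000 ≈ 0.952200
step 3 [1.5y] zero: DF = P = 1849/2000 ≈ 0.924500

1 1/2 4897/5000
2 1 4761/5000
3 3/2 1849/2000
DF(1y) = 4761/5000 ≈ 0.952200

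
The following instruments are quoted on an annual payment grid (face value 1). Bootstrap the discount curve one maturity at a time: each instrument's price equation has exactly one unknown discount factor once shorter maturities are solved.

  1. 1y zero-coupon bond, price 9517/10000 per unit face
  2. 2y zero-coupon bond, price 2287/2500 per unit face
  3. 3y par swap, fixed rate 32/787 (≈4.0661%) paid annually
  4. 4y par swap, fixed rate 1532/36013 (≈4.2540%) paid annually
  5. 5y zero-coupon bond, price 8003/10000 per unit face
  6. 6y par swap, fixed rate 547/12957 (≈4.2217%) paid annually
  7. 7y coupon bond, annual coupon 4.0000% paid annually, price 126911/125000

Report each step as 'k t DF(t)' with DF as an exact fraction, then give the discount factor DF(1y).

1 1 9517/10000
2 2 2287/2500
3 3 111/125
4 4 2117/2500
5 5 8003/10000
6 6 1953/2500
7 7 7769/10000
DF(1y) = 9517/10000 ≈ 0.951700

step 1 [1y] zero: DF = P = 9517/10000 ≈ 0.951700
step 2 [2y] zero: DF = P = 2287/2500 ≈ 0.914800
step 3 [3y] swap r/1=32/787: DF=(1 − 32/787·(0.951700+0.914800))/(1+32/787) = 111/125 ≈ 0.888000
step 4 [4y] swap r/1=1532/36013: DF=(1 − 1532/36013·(0.951700+0.914800+0.888000))/(1+1532/36013) = 2117/2500 ≈ 0.846800
step 5 [5y] zero: DF = P = 8003/10000 ≈ 0.800300
step 6 [6y] swap r/1=547/12957: DF=(1 − 547/12957·(0.951700+0.914800+0.888000+0.846800+0.800300))/(1+547/12957) = 1953/2500 ≈ 0.781200
step 7 [7y] bond c/1=1/25: DF=(126911/125000 − 1/25·(0.951700+0.914800+0.888000+0.846800+0.800300+0.781200))/(1+1/25) = 7769/10000 ≈ 0.776900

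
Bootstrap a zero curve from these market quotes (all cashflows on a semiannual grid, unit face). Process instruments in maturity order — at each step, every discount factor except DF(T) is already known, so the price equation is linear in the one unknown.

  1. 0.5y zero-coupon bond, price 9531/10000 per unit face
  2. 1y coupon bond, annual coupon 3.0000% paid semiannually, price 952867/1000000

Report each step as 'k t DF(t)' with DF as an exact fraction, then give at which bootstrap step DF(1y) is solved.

1 1/2 9531/10000
2 1 9247/10000
DF(1y) is solved at step 2

step 1 [0.5y] zero: DF = P = 9531/10000 ≈ 0.953100
step 2 [1y] bond c/2=3/200: DF=(952867/1000000 − 3/200·(0.953100))/(1+3/200) = 9247/10000 ≈ 0.924700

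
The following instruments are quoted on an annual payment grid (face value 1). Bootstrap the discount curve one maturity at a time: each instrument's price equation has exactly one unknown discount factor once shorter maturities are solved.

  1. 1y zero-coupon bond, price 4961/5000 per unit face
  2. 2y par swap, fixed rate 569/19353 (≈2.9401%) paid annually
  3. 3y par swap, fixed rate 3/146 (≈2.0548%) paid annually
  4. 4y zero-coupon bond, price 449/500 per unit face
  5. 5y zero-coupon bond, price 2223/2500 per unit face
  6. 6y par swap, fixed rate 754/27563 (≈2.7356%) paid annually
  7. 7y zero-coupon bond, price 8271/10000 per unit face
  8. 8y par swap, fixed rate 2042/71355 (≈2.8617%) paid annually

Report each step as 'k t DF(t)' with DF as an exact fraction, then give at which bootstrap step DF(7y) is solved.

1 1 4961/5000
2 2 9431/10000
3 3 9409/10000
4 4 449/500
5 5 2223/2500
6 6 2123/2500
7 7 8271/10000
8 8 3979/5000
DF(7y) is solved at step 7

step 1 [1y] zero: DF = P = 4961/5000 ≈ 0.992200
step 2 [2y] swap r/1=569/19353: DF=(1 − 569/19353·(0.992200))/(1+569/19353) = 9431/10000 ≈ 0.943100
step 3 [3y] swap r/1=3/146: DF=(1 − 3/146·(0.992200+0.943100))/(1+3/146) = 9409/10000 ≈ 0.940900
step 4 [4y] zero: DF = P = 449/500 ≈ 0.898000
step 5 [5y] zero: DF = P = 2223/2500 ≈ 0.889200
step 6 [6y] swap r/1=754/27563: DF=(1 − 754/27563·(0.992200+0.943100+0.940900+0.898000+0.889200))/(1+754/27563) = 2123/2500 ≈ 0.849200
step 7 [7y] zero: DF = P = 8271/10000 ≈ 0.827100
step 8 [8y] swap r/1=2042/71355: DF=(1 − 2042/71355·(0.992200+0.943100+0.940900+0.898000+0.889200+0.849200+0.827100))/(1+2042/71355) = 3979/5000 ≈ 0.795800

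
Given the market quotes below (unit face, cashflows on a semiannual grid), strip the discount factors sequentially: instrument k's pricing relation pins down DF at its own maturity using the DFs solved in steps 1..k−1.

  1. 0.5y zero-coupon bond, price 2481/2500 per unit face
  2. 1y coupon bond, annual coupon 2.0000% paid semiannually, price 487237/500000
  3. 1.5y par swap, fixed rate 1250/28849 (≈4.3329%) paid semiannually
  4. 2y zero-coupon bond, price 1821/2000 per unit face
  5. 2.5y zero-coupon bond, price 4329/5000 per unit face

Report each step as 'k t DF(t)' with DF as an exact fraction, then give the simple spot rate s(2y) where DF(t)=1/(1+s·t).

step 1 [0.5y] zero: DF = P = 2481/2500 ≈ 0.992400
step 2 [1y] bond c/2=1/100: DF=(487237/500000 − 1/100·(0.992400))/(1+1/100) = 191/200 ≈ 0.955000
step 3 [1.5y] swap r/2=625/28849: DF=(1 − 625/28849·(0.992400+0.955000))/(1+625/28849) = 15/16 ≈ 0.937500
step 4 [2y] zero: DF = P = 1821/2000 ≈ 0.910500
step 5 [2.5y] zero: DF = P = 4329/5000 ≈ 0.865800

1 1/2 2481/2500
2 1 191/200
3 3/2 15/16
4 2 1821/2000
5 5/2 4329/5000
s(2y) = (1/(1821/2000) − 1)/(2) = 179/3642 ≈ 4.9149%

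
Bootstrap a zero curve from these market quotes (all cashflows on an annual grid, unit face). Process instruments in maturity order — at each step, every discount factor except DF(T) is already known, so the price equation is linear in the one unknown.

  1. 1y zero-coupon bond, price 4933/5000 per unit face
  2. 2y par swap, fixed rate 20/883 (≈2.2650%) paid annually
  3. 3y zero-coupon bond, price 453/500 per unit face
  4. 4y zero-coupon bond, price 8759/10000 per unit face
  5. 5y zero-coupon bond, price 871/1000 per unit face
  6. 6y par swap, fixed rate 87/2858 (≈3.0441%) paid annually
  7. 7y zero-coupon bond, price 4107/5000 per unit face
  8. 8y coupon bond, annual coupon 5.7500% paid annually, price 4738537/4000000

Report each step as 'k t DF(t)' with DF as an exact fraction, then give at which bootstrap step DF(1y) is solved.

step 1 [1y] zero: DF = P = 4933/5000 ≈ 0.986600
step 2 [2y] swap r/1=20/883: DF=(1 − 20/883·(0.986600))/(1+20/883) = 239/250 ≈ 0.956000
step 3 [3y] zero: DF = P = 453/500 ≈ 0.906000
step 4 [4y] zero: DF = P = 8759/10000 ≈ 0.875900
step 5 [5y] zero: DF = P = 871/1000 ≈ 0.871000
step 6 [6y] swap r/1=87/2858: DF=(1 − 87/2858·(0.986600+0.956000+0.906000+0.875900+0.871000))/(1+87/2858) = 8347/10000 ≈ 0.834700
step 7 [7y] zero: DF = P = 4107/5000 ≈ 0.821400
step 8 [8y] bond c/1=23/400: DF=(4738537/4000000 − 23/400·(0.986600+0.956000+0.906000+0.875900+0.871000+0.834700+0.821400))/(1+23/400) = 7803/10000 ≈ 0.780300

1 1 4933/5000
2 2 239/250
3 3 453/500
4 4 8759/10000
5 5 871/1000
6 6 8347/10000
7 7 4107/5000
8 8 7803/10000
DF(1y) is solved at step 1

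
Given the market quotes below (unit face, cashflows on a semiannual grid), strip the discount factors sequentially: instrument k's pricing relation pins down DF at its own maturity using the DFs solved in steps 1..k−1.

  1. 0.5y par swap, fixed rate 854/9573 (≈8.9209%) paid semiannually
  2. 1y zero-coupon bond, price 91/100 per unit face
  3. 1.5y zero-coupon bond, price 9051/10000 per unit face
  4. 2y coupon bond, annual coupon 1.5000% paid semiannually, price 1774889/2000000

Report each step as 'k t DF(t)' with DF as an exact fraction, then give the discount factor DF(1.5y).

1 1/2 9573/10000
2 1 91/100
3 3/2 9051/10000
4 2 4301/5000
DF(1.5y) = 9051/10000 ≈ 0.905100

step 1 [0.5y] swap r/2=427/9573: DF=(1 − 427/9573·(0))/(1+427/9573) = 9573/10000 ≈ 0.957300
step 2 [1y] zero: DF = P = 91/100 ≈ 0.910000
step 3 [1.5y] zero: DF = P = 9051/10000 ≈ 0.905100
step 4 [2y] bond c/2=3/400: DF=(1774889/2000000 − 3/400·(0.957300+0.910000+0.905100))/(1+3/400) = 4301/5000 ≈ 0.860200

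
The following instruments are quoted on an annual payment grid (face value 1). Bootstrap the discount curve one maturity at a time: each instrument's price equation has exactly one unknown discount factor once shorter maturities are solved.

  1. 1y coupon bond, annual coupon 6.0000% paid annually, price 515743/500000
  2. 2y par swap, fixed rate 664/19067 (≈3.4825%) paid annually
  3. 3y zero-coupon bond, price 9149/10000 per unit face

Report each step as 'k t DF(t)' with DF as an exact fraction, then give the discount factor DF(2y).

step 1 [1y] bond c/1=3/50: DF=(515743/500000 − 3/50·(0))/(1+3/50) = 9731/10000 ≈ 0.973100
step 2 [2y] swap r/1=664/19067: DF=(1 − 664/19067·(0.973100))/(1+664/19067) = 1167/1250 ≈ 0.933600
step 3 [3y] zero: DF = P = 9149/10000 ≈ 0.914900

1 1 9731/10000
2 2 1167/1250
3 3 9149/10000
DF(2y) = 1167/1250 ≈ 0.933600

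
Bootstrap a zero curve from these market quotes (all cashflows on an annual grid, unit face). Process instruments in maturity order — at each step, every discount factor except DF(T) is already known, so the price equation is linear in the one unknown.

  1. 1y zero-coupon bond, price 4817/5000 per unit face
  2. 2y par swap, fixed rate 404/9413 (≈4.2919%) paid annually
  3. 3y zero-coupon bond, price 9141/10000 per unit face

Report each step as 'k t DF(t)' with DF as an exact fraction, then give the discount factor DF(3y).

step 1 [1y] zero: DF = P = 4817/5000 ≈ 0.963400
step 2 [2y] swap r/1=404/9413: DF=(1 − 404/9413·(0.963400))/(1+404/9413) = 1149/1250 ≈ 0.919200
step 3 [3y] zero: DF = P = 9141/10000 ≈ 0.914100

1 1 4817/5000
2 2 1149/1250
3 3 9141/10000
DF(3y) = 9141/10000 ≈ 0.914100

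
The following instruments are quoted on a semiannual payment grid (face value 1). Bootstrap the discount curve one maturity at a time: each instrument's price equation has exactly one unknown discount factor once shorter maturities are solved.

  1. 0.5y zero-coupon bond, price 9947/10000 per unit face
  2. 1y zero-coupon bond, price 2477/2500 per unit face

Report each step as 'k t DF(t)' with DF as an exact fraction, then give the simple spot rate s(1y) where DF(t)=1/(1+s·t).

1 1/2 9947/10000
2 1 2477/2500
s(1y) = (1/(2477/2500) − 1)/(1) = 23/2477 ≈ 0.9285%

step 1 [0.5y] zero: DF = P = 9947/10000 ≈ 0.994700
step 2 [1y] zero: DF = P = 2477/2500 ≈ 0.990800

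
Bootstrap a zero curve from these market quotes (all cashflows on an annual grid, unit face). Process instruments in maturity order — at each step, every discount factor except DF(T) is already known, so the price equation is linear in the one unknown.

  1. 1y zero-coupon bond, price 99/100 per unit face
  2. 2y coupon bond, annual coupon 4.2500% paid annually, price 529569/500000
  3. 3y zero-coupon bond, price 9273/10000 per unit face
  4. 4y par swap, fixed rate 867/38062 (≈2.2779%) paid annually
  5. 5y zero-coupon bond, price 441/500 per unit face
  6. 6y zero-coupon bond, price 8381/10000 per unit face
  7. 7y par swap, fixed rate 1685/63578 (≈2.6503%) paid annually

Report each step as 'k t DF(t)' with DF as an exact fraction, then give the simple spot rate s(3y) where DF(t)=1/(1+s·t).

1 1 99/100
2 2 2439/2500
3 3 9273/10000
4 4 9133/10000
5 5 441/500
6 6 8381/10000
7 7 1663/2000
s(3y) = (1/(9273/10000) − 1)/(3) = 727/27819 ≈ 2.6133%

step 1 [1y] zero: DF = P = 99/100 ≈ 0.990000
step 2 [2y] bond c/1=17/400: DF=(529569/500000 − 17/400·(0.990000))/(1+17/400) = 2439/2500 ≈ 0.975600
step 3 [3y] zero: DF = P = 9273/10000 ≈ 0.927300
step 4 [4y] swap r/1=867/38062: DF=(1 − 867/38062·(0.990000+0.975600+0.927300))/(1+867/38062) = 9133/10000 ≈ 0.913300
step 5 [5y] zero: DF = P = 441/500 ≈ 0.882000
step 6 [6y] zero: DF = P = 8381/10000 ≈ 0.838100
step 7 [7y] swap r/1=1685/63578: DF=(1 − 1685/63578·(0.990000+0.975600+0.927300+0.913300+0.882000+0.838100))/(1+1685/63578) = 1663/2000 ≈ 0.831500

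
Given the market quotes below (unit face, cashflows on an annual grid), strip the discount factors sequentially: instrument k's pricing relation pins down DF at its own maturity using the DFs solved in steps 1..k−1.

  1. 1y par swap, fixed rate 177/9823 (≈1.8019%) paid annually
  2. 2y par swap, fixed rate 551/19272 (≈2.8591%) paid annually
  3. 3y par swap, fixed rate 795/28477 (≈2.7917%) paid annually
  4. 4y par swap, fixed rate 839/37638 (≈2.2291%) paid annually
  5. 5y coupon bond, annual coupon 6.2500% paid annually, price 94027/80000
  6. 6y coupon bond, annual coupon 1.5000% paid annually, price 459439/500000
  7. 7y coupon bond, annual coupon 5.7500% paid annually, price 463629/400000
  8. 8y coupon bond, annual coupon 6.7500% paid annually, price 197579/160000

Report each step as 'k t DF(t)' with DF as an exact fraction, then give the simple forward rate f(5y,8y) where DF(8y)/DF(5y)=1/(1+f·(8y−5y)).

1 1 9823/10000
2 2 9449/10000
3 3 1841/2000
4 4 9161/10000
5 5 553/625
6 6 4183/5000
7 7 3989/5000
8 8 1519/2000
f(5y,8y) = ((553/625)/(1519/2000) − 1)/(3) = 179/3255 ≈ 5.4992%

step 1 [1y] swap r/1=177/9823: DF=(1 − 177/9823·(0))/(1+177/9823) = 9823/10000 ≈ 0.982300
step 2 [2y] swap r/1=551/19272: DF=(1 − 551/19272·(0.982300))/(1+551/19272) = 9449/10000 ≈ 0.944900
step 3 [3y] swap r/1=795/28477: DF=(1 − 795/28477·(0.982300+0.944900))/(1+795/28477) = 1841/2000 ≈ 0.920500
step 4 [4y] swap r/1=839/37638: DF=(1 − 839/37638·(0.982300+0.944900+0.920500))/(1+839/37638) = 9161/10000 ≈ 0.916100
step 5 [5y] bond c/1=1/16: DF=(94027/80000 − 1/16·(0.982300+0.944900+0.920500+0.916100))/(1+1/16) = 553/625 ≈ 0.884800
step 6 [6y] bond c/1=3/200: DF=(459439/500000 − 3/200·(0.982300+0.944900+0.920500+0.916100+0.884800))/(1+3/200) = 4183/5000 ≈ 0.836600
step 7 [7y] bond c/1=23/400: DF=(463629/400000 − 23/400·(0.982300+0.944900+0.920500+0.916100+0.884800+0.836600))/(1+23/400) = 3989/5000 ≈ 0.797800
step 8 [8y] bond c/1=27/400: DF=(197579/160000 − 27/400·(0.982300+0.944900+0.920500+0.916100+0.884800+0.836600+0.797800))/(1+27/400) = 1519/2000 ≈ 0.759500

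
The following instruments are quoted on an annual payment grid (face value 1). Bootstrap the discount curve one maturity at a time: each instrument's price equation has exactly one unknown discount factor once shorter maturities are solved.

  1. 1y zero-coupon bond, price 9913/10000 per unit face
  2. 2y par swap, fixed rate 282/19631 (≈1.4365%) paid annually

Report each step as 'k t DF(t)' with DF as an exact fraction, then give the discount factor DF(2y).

step 1 [1y] zero: DF = P = 9913/10000 ≈ 0.991300
step 2 [2y] swap r/1=282/19631: DF=(1 − 282/19631·(0.991300))/(1+282/19631) = 4859/5000 ≈ 0.971800

1 1 9913/10000
2 2 4859/5000
DF(2y) = 4859/5000 ≈ 0.971800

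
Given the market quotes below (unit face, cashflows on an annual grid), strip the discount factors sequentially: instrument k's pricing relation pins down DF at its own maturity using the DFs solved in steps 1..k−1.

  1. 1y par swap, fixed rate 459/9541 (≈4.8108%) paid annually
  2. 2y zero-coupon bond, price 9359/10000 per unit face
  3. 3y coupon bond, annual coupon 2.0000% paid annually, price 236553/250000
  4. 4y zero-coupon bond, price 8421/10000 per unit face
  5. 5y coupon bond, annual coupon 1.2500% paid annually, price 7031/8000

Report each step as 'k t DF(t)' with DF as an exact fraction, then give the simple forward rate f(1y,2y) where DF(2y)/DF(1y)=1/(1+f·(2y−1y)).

1 1 9541/10000
2 2 9359/10000
3 3 4453/5000
4 4 8421/10000
5 5 8233/10000
f(1y,2y) = ((9541/10000)/(9359/10000) − 1)/(1) = 26/1337 ≈ 1.9447%

step 1 [1y] swap r/1=459/9541: DF=(1 − 459/9541·(0))/(1+459/9541) = 9541/10000 ≈ 0.954100
step 2 [2y] zero: DF = P = 9359/10000 ≈ 0.935900
step 3 [3y] bond c/1=1/50: DF=(236553/250000 − 1/50·(0.954100+0.935900))/(1+1/50) = 4453/5000 ≈ 0.890600
step 4 [4y] zero: DF = P = 8421/10000 ≈ 0.842100
step 5 [5y] bond c/1=1/80: DF=(7031/8000 − 1/80·(0.954100+0.935900+0.890600+0.842100))/(1+1/80) = 8233/10000 ≈ 0.823300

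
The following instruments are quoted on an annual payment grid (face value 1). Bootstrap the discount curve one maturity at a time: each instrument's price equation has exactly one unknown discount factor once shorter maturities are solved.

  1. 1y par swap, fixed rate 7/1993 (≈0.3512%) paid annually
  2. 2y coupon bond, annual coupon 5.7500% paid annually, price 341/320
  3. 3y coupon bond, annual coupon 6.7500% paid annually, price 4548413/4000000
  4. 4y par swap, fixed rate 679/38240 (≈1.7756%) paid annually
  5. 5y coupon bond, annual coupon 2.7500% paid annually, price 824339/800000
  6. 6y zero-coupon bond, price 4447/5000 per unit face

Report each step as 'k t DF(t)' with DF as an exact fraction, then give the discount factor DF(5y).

step 1 [1y] swap r/1=7/1993: DF=(1 − 7/1993·(0))/(1+7/1993) = 1993/2000 ≈ 0.996500
step 2 [2y] bond c/1=23/400: DF=(341/320 − 23/400·(0.996500))/(1+23/400) = 1907/2000 ≈ 0.953500
step 3 [3y] bond c/1=27/400: DF=(4548413/4000000 − 27/400·(0.996500+0.953500))/(1+27/400) = 9419/10000 ≈ 0.941900
step 4 [4y] swap r/1=679/38240: DF=(1 − 679/38240·(0.996500+0.953500+0.941900))/(1+679/38240) = 9321/10000 ≈ 0.932100
step 5 [5y] bond c/1=11/400: DF=(824339/800000 − 11/400·(0.996500+0.953500+0.941900+0.932100))/(1+11/400) = 1801/2000 ≈ 0.900500
step 6 [6y] zero: DF = P = 4447/5000 ≈ 0.889400

1 1 1993/2000
2 2 1907/2000
3 3 9419/10000
4 4 9321/10000
5 5 1801/2000
6 6 4447/5000
DF(5y) = 1801/2000 ≈ 0.900500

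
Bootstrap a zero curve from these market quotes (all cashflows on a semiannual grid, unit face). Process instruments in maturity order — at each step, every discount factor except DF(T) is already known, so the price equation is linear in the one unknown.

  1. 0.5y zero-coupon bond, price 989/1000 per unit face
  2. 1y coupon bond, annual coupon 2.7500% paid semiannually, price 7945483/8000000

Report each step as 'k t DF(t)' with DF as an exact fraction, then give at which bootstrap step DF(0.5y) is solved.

1 1/2 989/1000
2 1 9663/10000
DF(0.5y) is solved at step 1

step 1 [0.5y] zero: DF = P = 989/1000 ≈ 0.989000
step 2 [1y] bond c/2=11/800: DF=(7945483/8000000 − 11/800·(0.989000))/(1+11/800) = 9663/10000 ≈ 0.966300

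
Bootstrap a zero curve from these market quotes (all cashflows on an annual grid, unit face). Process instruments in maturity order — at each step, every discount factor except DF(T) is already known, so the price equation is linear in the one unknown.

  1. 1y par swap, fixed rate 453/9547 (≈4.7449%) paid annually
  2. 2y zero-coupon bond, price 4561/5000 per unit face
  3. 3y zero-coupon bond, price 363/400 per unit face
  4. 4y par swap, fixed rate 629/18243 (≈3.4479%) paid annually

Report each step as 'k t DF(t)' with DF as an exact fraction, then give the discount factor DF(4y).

step 1 [1y] swap r/1=453/9547: DF=(1 − 453/9547·(0))/(1+453/9547) = 9547/10000 ≈ 0.954700
step 2 [2y] zero: DF = P = 4561/5000 ≈ 0.912200
step 3 [3y] zero: DF = P = 363/400 ≈ 0.907500
step 4 [4y] swap r/1=629/18243: DF=(1 − 629/18243·(0.954700+0.912200+0.907500))/(1+629/18243) = 4371/5000 ≈ 0.874200

1 1 9547/10000
2 2 4561/5000
3 3 363/400
4 4 4371/5000
DF(4y) = 4371/5000 ≈ 0.874200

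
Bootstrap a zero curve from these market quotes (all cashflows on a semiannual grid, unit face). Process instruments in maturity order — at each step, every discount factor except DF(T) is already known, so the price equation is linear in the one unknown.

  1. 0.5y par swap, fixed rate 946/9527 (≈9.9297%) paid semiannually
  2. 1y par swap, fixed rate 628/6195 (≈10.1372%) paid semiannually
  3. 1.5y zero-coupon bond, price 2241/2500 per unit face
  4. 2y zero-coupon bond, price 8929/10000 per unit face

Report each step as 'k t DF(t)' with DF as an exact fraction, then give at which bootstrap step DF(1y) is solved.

step 1 [0.5y] swap r/2=473/9527: DF=(1 − 473/9527·(0))/(1+473/9527) = 9527/10000 ≈ 0.952700
step 2 [1y] swap r/2=314/6195: DF=(1 − 314/6195·(0.952700))/(1+314/6195) = 4529/5000 ≈ 0.905800
step 3 [1.5y] zero: DF = P = 2241/2500 ≈ 0.896400
step 4 [2y] zero: DF = P = 8929/10000 ≈ 0.892900

1 1/2 9527/10000
2 1 4529/5000
3 3/2 2241/2500
4 2 8929/10000
DF(1y) is solved at step 2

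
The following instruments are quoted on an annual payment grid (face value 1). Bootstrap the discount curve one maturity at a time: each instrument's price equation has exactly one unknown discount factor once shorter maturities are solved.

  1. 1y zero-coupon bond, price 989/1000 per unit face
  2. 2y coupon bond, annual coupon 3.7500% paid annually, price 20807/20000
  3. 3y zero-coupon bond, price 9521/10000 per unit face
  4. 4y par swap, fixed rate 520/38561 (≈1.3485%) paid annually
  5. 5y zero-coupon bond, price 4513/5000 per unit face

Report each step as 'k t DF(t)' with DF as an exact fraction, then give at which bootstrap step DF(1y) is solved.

1 1 989/1000
2 2 967/1000
3 3 9521/10000
4 4 237/250
5 5 4513/5000
DF(1y) is solved at step 1

step 1 [1y] zero: DF = P = 989/1000 ≈ 0.989000
step 2 [2y] bond c/1=3/80: DF=(20807/20000 − 3/80·(0.989000))/(1+3/80) = 967/1000 ≈ 0.967000
step 3 [3y] zero: DF = P = 9521/10000 ≈ 0.952100
step 4 [4y] swap r/1=520/38561: DF=(1 − 520/38561·(0.989000+0.967000+0.952100))/(1+520/38561) = 237/250 ≈ 0.948000
step 5 [5y] zero: DF = P = 4513/5000 ≈ 0.902600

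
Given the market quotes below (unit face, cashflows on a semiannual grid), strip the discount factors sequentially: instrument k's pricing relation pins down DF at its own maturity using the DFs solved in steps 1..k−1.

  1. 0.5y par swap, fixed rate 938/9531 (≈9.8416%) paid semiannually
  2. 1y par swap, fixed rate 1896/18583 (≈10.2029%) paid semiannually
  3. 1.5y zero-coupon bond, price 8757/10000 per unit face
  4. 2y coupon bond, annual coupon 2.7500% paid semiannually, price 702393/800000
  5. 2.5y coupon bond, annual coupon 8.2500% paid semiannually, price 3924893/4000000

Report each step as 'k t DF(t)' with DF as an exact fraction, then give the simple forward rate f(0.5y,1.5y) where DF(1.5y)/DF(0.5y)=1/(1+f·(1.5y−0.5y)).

step 1 [0.5y] swap r/2=469/9531: DF=(1 − 469/9531·(0))/(1+469/9531) = 9531/10000 ≈ 0.953100
step 2 [1y] swap r/2=948/18583: DF=(1 − 948/18583·(0.953100))/(1+948/18583) = 2263/2500 ≈ 0.905200
step 3 [1.5y] zero: DF = P = 8757/10000 ≈ 0.875700
step 4 [2y] bond c/2=11/800: DF=(702393/800000 − 11/800·(0.953100+0.905200+0.875700))/(1+11/800) = 829/1000 ≈ 0.829000
step 5 [2.5y] bond c/2=33/800: DF=(3924893/4000000 − 33/800·(0.953100+0.905200+0.875700+0.829000))/(1+33/800) = 2003/2500 ≈ 0.801200

1 1/2 9531/10000
2 1 2263/2500
3 3/2 8757/10000
4 2 829/1000
5 5/2 2003/2500
f(0.5y,1.5y) = ((9531/10000)/(8757/10000) − 1)/(1) = 86/973 ≈ 8.8386%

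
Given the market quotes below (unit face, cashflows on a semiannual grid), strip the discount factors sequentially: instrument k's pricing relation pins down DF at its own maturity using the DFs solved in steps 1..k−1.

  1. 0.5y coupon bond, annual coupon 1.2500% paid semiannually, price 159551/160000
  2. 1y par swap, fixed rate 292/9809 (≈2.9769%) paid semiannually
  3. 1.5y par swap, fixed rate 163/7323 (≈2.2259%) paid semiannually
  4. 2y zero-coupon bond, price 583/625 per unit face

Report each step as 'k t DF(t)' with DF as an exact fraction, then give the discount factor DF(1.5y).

step 1 [0.5y] bond c/2=1/160: DF=(159551/160000 − 1/160·(0))/(1+1/160) = 991/1000 ≈ 0.991000
step 2 [1y] swap r/2=146/9809: DF=(1 − 146/9809·(0.991000))/(1+146/9809) = 2427/2500 ≈ 0.970800
step 3 [1.5y] swap r/2=163/14646: DF=(1 − 163/14646·(0.991000+0.970800))/(1+163/14646) = 4837/5000 ≈ 0.967400
step 4 [2y] zero: DF = P = 583/625 ≈ 0.932800

1 1/2 991/1000
2 1 2427/2500
3 3/2 4837/5000
4 2 583/625
DF(1.5y) = 4837/5000 ≈ 0.967400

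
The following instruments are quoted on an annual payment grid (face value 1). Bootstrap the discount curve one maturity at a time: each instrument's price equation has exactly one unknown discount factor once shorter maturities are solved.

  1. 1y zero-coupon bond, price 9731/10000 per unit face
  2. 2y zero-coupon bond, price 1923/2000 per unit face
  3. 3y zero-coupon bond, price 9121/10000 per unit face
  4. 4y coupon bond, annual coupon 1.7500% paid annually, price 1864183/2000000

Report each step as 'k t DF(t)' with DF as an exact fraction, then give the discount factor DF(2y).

1 1 9731/10000
2 2 1923/2000
3 3 9121/10000
4 4 8671/10000
DF(2y) = 1923/2000 ≈ 0.961500

step 1 [1y] zero: DF = P = 9731/10000 ≈ 0.973100
step 2 [2y] zero: DF = P = 1923/2000 ≈ 0.961500
step 3 [3y] zero: DF = P = 9121/10000 ≈ 0.912100
step 4 [4y] bond c/1=7/400: DF=(1864183/2000000 − 7/400·(0.973100+0.961500+0.912100))/(1+7/400) = 8671/10000 ≈ 0.867100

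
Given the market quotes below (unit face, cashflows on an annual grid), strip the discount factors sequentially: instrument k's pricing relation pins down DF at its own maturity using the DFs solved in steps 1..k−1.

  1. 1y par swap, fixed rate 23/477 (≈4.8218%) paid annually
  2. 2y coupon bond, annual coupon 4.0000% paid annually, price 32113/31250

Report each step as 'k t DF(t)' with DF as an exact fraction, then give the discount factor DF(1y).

step 1 [1y] swap r/1=23/477: DF=(1 − 23/477·(0))/(1+23/477) = 477/500 ≈ 0.954000
step 2 [2y] bond c/1=1/25: DF=(32113/31250 − 1/25·(0.954000))/(1+1/25) = 4757/5000 ≈ 0.951400

1 1 477/500
2 2 4757/5000
DF(1y) = 477/500 ≈ 0.954000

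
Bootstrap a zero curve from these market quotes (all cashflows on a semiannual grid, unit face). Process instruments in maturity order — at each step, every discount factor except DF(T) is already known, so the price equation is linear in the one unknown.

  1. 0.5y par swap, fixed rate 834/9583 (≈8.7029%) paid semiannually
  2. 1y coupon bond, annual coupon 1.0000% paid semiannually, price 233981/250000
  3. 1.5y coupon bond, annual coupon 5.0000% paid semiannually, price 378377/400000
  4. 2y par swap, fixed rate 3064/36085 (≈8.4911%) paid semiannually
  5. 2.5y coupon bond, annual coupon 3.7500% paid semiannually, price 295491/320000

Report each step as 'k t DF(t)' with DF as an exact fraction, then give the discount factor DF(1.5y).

step 1 [0.5y] swap r/2=417/9583: DF=(1 − 417/9583·(0))/(1+417/9583) = 9583/10000 ≈ 0.958300
step 2 [1y] bond c/2=1/200: DF=(233981/250000 − 1/200·(0.958300))/(1+1/200) = 1853/2000 ≈ 0.926500
step 3 [1.5y] bond c/2=1/40: DF=(378377/400000 − 1/40·(0.958300+0.926500))/(1+1/40) = 8769/10000 ≈ 0.876900
step 4 [2y] swap r/2=1532/36085: DF=(1 − 1532/36085·(0.958300+0.926500+0.876900))/(1+1532/36085) = 2117/2500 ≈ 0.846800
step 5 [2.5y] bond c/2=3/160: DF=(295491/320000 − 3/160·(0.958300+0.926500+0.876900+0.846800))/(1+3/160) = 21/25 ≈ 0.840000

1 1/2 9583/10000
2 1 1853/2000
3 3/2 8769/10000
4 2 2117/2500
5 5/2 21/25
DF(1.5y) = 8769/10000 ≈ 0.876900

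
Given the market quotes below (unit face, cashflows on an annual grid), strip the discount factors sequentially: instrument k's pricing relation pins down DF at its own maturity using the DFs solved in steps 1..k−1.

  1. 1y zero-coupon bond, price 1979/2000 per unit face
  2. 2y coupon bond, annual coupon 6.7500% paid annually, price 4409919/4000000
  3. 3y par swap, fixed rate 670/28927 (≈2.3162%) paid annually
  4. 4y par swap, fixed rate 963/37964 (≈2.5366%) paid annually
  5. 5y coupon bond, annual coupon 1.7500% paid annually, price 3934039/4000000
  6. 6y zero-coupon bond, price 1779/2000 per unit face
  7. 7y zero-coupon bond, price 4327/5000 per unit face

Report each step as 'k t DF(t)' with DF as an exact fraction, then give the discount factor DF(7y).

step 1 [1y] zero: DF = P = 1979/2000 ≈ 0.989500
step 2 [2y] bond c/1=27/400: DF=(4409919/4000000 − 27/400·(0.989500))/(1+27/400) = 4851/5000 ≈ 0.970200
step 3 [3y] swap r/1=670/28927: DF=(1 − 670/28927·(0.989500+0.970200))/(1+670/28927) = 933/1000 ≈ 0.933000
step 4 [4y] swap r/1=963/37964: DF=(1 − 963/37964·(0.989500+0.970200+0.933000))/(1+963/37964) = 9037/10000 ≈ 0.903700
step 5 [5y] bond c/1=7/400: DF=(3934039/4000000 − 7/400·(0.989500+0.970200+0.933000+0.903700))/(1+7/400) = 9013/10000 ≈ 0.901300
step 6 [6y] zero: DF = P = 1779/2000 ≈ 0.889500
step 7 [7y] zero: DF = P = 4327/5000 ≈ 0.865400

1 1 1979/2000
2 2 4851/5000
3 3 933/1000
4 4 9037/10000
5 5 9013/10000
6 6 1779/2000
7 7 4327/5000
DF(7y) = 4327/5000 ≈ 0.865400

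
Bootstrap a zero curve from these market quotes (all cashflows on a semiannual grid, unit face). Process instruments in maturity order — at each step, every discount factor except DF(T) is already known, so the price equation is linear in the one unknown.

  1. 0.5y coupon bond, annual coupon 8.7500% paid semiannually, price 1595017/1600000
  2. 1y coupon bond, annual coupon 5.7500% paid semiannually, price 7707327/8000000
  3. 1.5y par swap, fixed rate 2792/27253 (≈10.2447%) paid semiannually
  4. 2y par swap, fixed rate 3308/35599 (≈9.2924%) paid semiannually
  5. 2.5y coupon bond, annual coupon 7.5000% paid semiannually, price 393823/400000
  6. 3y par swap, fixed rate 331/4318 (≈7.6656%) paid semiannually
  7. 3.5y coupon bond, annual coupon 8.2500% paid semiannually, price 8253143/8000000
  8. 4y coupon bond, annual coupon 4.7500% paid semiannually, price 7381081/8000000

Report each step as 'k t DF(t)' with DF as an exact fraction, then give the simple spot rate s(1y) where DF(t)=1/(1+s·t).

1 1/2 9551/10000
2 1 4549/5000
3 3/2 2151/2500
4 2 4173/5000
5 5/2 8203/10000
6 3 4007/5000
7 7/2 1571/2000
8 4 1907/2500
s(1y) = (1/(4549/5000) − 1)/(1) = 451/4549 ≈ 9.9143%

step 1 [0.5y] bond c/2=7/160: DF=(1595017/1600000 − 7/160·(0))/(1+7/160) = 9551/10000 ≈ 0.955100
step 2 [1y] bond c/2=23/800: DF=(7707327/8000000 − 23/800·(0.955100))/(1+23/800) = 4549/5000 ≈ 0.909800
step 3 [1.5y] swap r/2=1396/27253: DF=(1 − 1396/27253·(0.955100+0.909800))/(1+1396/27253) = 2151/2500 ≈ 0.860400
step 4 [2y] swap r/2=1654/35599: DF=(1 − 1654/35599·(0.955100+0.909800+0.860400))/(1+1654/35599) = 4173/5000 ≈ 0.834600
step 5 [2.5y] bond c/2=3/80: DF=(393823/400000 − 3/80·(0.955100+0.909800+0.860400+0.834600))/(1+3/80) = 8203/10000 ≈ 0.820300
step 6 [3y] swap r/2=331/8636: DF=(1 − 331/8636·(0.955100+0.909800+0.860400+0.834600+0.820300))/(1+331/8636) = 4007/5000 ≈ 0.801400
step 7 [3.5y] bond c/2=33/800: DF=(8253143/8000000 − 33/800·(0.955100+0.909800+0.860400+0.834600+0.820300+0.801400))/(1+33/800) = 1571/2000 ≈ 0.785500
step 8 [4y] bond c/2=19/800: DF=(7381081/8000000 − 19/800·(0.955100+0.909800+0.860400+0.834600+0.820300+0.801400+0.785500))/(1+19/800) = 1907/2500 ≈ 0.762800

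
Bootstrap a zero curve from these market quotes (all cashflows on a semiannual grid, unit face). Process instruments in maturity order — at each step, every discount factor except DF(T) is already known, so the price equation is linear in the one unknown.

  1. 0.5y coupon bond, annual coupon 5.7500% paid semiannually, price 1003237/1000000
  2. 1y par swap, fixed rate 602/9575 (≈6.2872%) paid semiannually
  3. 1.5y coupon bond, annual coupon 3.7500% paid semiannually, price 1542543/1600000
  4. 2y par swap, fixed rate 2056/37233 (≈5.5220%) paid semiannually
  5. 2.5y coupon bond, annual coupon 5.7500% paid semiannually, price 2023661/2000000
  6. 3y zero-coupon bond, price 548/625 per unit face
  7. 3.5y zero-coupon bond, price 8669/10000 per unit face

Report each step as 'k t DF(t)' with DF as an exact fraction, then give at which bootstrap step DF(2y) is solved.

1 1/2 1219/1250
2 1 4699/5000
3 3/2 9111/10000
4 2 2243/2500
5 5/2 1759/2000
6 3 548/625
7 7/2 8669/10000
DF(2y) is solved at step 4

step 1 [0.5y] bond c/2=23/800: DF=(1003237/1000000 − 23/800·(0))/(1+23/800) = 1219/1250 ≈ 0.975200
step 2 [1y] swap r/2=301/9575: DF=(1 − 301/9575·(0.975200))/(1+301/9575) = 4699/5000 ≈ 0.939800
step 3 [1.5y] bond c/2=3/160: DF=(1542543/1600000 − 3/160·(0.975200+0.939800))/(1+3/160) = 9111/10000 ≈ 0.911100
step 4 [2y] swap r/2=1028/37233: DF=(1 − 1028/37233·(0.975200+0.939800+0.911100))/(1+1028/37233) = 2243/2500 ≈ 0.897200
step 5 [2.5y] bond c/2=23/800: DF=(2023661/2000000 − 23/800·(0.975200+0.939800+0.911100+0.897200))/(1+23/800) = 1759/2000 ≈ 0.879500
step 6 [3y] zero: DF = P = 548/625 ≈ 0.876800
step 7 [3.5y] zero: DF = P = 8669/10000 ≈ 0.866900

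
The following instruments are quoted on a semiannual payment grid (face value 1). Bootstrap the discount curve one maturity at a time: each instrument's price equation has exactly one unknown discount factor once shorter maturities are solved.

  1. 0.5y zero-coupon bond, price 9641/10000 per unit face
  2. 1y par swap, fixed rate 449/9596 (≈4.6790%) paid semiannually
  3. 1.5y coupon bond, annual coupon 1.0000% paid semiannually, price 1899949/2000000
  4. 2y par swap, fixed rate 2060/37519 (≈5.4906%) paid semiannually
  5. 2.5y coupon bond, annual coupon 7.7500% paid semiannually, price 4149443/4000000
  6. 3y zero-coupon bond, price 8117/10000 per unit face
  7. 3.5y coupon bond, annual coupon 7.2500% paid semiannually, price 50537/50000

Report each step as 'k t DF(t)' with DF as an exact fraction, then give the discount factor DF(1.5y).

step 1 [0.5y] zero: DF = P = 9641/10000 ≈ 0.964100
step 2 [1y] swap r/2=449/19192: DF=(1 − 449/19192·(0.964100))/(1+449/19192) = 9551/10000 ≈ 0.955100
step 3 [1.5y] bond c/2=1/200: DF=(1899949/2000000 − 1/200·(0.964100+0.955100))/(1+1/200) = 9357/10000 ≈ 0.935700
step 4 [2y] swap r/2=1030/37519: DF=(1 − 1030/37519·(0.964100+0.955100+0.935700))/(1+1030/37519) = 897/1000 ≈ 0.897000
step 5 [2.5y] bond c/2=31/800: DF=(4149443/4000000 − 31/800·(0.964100+0.955100+0.935700+0.897000))/(1+31/800) = 8587/10000 ≈ 0.858700
step 6 [3y] zero: DF = P = 8117/10000 ≈ 0.811700
step 7 [3.5y] bond c/2=29/800: DF=(50537/50000 − 29/800·(0.964100+0.955100+0.935700+0.897000+0.858700+0.811700))/(1+29/800) = 7857/10000 ≈ 0.785700

1 1/2 9641/10000
2 1 9551/10000
3 3/2 9357/10000
4 2 897/1000
5 5/2 8587/10000
6 3 8117/10000
7 7/2 7857/10000
DF(1.5y) = 9357/10000 ≈ 0.935700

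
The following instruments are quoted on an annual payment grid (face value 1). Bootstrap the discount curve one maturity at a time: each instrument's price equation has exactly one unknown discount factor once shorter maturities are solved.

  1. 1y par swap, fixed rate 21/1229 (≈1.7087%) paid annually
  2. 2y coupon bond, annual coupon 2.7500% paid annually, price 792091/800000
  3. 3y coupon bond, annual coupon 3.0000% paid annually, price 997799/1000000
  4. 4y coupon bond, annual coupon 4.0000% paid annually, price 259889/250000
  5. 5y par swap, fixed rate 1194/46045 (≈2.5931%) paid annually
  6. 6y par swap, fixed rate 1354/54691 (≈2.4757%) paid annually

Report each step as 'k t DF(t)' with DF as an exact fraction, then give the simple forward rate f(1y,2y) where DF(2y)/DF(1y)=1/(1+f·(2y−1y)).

step 1 [1y] swap r/1=21/1229: DF=(1 − 21/1229·(0))/(1+21/1229) = 1229/1250 ≈ 0.983200
step 2 [2y] bond c/1=11/400: DF=(792091/800000 − 11/400·(0.983200))/(1+11/400) = 9373/10000 ≈ 0.937300
step 3 [3y] bond c/1=3/100: DF=(997799/1000000 − 3/100·(0.983200+0.937300))/(1+3/100) = 1141/1250 ≈ 0.912800
step 4 [4y] bond c/1=1/25: DF=(259889/250000 − 1/25·(0.983200+0.937300+0.912800))/(1+1/25) = 4453/5000 ≈ 0.890600
step 5 [5y] swap r/1=1194/46045: DF=(1 − 1194/46045·(0.983200+0.937300+0.912800+0.890600))/(1+1194/46045) = 4403/5000 ≈ 0.880600
step 6 [6y] swap r/1=1354/54691: DF=(1 − 1354/54691·(0.983200+0.937300+0.912800+0.890600+0.880600))/(1+1354/54691) = 4323/5000 ≈ 0.864600

1 1 1229/1250
2 2 9373/10000
3 3 1141/1250
4 4 4453/5000
5 5 4403/5000
6 6 4323/5000
f(1y,2y) = ((1229/1250)/(9373/10000) − 1)/(1) = 459/9373 ≈ 4.8970%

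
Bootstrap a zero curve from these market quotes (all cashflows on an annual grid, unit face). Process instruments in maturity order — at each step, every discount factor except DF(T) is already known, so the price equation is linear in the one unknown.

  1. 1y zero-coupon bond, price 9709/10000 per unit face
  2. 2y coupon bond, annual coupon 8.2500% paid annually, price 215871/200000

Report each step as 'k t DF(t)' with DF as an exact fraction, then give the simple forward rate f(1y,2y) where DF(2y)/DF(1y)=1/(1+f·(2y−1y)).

1 1 9709/10000
2 2 9231/10000
f(1y,2y) = ((9709/10000)/(9231/10000) − 1)/(1) = 478/9231 ≈ 5.1782%

step 1 [1y] zero: DF = P = 9709/10000 ≈ 0.970900
step 2 [2y] bond c/1=33/400: DF=(215871/200000 − 33/400·(0.970900))/(1+33/400) = 9231/10000 ≈ 0.923100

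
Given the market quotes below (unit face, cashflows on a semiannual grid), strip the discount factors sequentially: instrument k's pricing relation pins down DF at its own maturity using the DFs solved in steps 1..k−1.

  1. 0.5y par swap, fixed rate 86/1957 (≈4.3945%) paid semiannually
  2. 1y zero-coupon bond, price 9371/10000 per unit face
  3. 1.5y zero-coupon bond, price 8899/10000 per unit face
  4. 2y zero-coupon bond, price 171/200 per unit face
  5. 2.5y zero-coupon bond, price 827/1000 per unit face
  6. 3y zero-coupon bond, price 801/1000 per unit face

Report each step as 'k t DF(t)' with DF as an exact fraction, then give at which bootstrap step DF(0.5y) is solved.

1 1/2 1957/2000
2 1 9371/10000
3 3/2 8899/10000
4 2 171/200
5 5/2 827/1000
6 3 801/1000
DF(0.5y) is solved at step 1

step 1 [0.5y] swap r/2=43/1957: DF=(1 − 43/1957·(0))/(1+43/1957) = 1957/2000 ≈ 0.978500
step 2 [1y] zero: DF = P = 9371/10000 ≈ 0.937100
step 3 [1.5y] zero: DF = P = 8899/10000 ≈ 0.889900
step 4 [2y] zero: DF = P = 171/200 ≈ 0.855000
step 5 [2.5y] zero: DF = P = 827/1000 ≈ 0.827000
step 6 [3y] zero: DF = P = 801/1000 ≈ 0.801000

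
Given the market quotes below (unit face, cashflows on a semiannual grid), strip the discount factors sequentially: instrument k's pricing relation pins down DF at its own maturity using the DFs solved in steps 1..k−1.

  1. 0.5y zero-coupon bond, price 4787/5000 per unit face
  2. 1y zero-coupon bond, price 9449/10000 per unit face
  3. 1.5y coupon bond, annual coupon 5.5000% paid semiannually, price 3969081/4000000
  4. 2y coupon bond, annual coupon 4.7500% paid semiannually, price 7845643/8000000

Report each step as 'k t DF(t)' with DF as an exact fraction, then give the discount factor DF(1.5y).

1 1/2 4787/5000
2 1 9449/10000
3 3/2 2287/2500
4 2 4463/5000
DF(1.5y) = 2287/2500 ≈ 0.914800

step 1 [0.5y] zero: DF = P = 4787/5000 ≈ 0.957400
step 2 [1y] zero: DF = P = 9449/10000 ≈ 0.944900
step 3 [1.5y] bond c/2=11/400: DF=(3969081/4000000 − 11/400·(0.957400+0.944900))/(1+11/400) = 2287/2500 ≈ 0.914800
step 4 [2y] bond c/2=19/800: DF=(7845643/8000000 − 19/800·(0.957400+0.944900+0.914800))/(1+19/800) = 4463/5000 ≈ 0.892600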